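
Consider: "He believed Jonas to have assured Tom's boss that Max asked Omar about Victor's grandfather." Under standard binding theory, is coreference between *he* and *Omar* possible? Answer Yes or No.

No

*Omar* is an R-expression; Principle C requires it to be free (not bound by any c-commanding expression).
— he: subject of the matrix clause; the pronoun c-commands the R-expression — coreference blocked (Principle C).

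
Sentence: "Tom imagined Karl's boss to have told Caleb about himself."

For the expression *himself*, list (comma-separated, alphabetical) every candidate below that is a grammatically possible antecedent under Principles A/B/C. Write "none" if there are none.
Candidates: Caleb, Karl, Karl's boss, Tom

Caleb, Karl's boss

*himself* is a reflexive; Principle A requires it to be bound within its binding domain — the clause headed by 'told'.
— Caleb: object of the clause headed by 'told'; c-commands the reflexive within its binding domain — allowed (Principle A).
— Karl: possessor inside the subject DP of the clause headed by 'told'; does not c-command the reflexive — cannot bind it (Principle A).
— Karl's boss: subject of the clause headed by 'told'; c-commands the reflexive within its binding domain — allowed (Principle A).
— Tom: subject of the matrix clause; c-commands the reflexive but lies outside its binding domain — cannot bind it (Principle A).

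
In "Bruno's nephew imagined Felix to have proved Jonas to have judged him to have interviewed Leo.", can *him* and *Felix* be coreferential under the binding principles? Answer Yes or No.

Yes

*Felix* is an R-expression; Principle C requires it to be free (not bound by any c-commanding expression).
— him: subject of the clause headed by 'interviewed'; the pronoun does not c-command the R-expression — coreference allowed.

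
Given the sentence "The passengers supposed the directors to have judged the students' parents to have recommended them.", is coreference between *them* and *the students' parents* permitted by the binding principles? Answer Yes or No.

No

*them* is a pronoun; Principle B requires it to be free in its binding domain — the clause headed by 'recommended'.
— the students' parents: subject of the clause headed by 'recommended'; c-commands the pronoun within its binding domain — blocked (Principle B).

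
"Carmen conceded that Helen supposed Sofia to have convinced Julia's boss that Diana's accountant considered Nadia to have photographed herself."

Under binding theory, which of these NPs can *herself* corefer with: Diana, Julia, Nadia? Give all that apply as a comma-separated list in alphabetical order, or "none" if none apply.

Nadia

*herself* is a reflexive; Principle A requires it to be bound within its binding domain — the clause headed by 'photographed'.
— Diana: possessor inside the subject DP of the clause headed by 'considered'; does not c-command the reflexive — cannot bind it (Principle A).
— Julia: possessor inside the object DP of the clause headed by 'convinced'; does not c-command the reflexive — cannot bind it (Principle A).
— Nadia: subject of the clause headed by 'photographed'; c-commands the reflexive within its binding domain — allowed (Principle A).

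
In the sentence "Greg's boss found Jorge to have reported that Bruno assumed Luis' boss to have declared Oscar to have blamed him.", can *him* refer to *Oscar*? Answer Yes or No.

*him* is a pronoun; Principle B requires it to be free in its binding domain — the clause headed by 'blamed'.
— Oscar: subject of the clause headed by 'blamed'; c-commands the pronoun within its binding domain — blocked (Principle B).

No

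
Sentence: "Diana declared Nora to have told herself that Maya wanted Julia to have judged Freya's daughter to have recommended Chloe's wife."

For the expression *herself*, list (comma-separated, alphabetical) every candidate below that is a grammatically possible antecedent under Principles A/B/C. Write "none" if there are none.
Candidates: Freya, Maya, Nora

Nora

*herself* is a reflexive; Principle A requires it to be bound within its binding domain — the clause headed by 'told'.
— Freya: possessor inside the subject DP of the clause headed by 'recommended'; does not c-command the reflexive — cannot bind it (Principle A).
— Maya: subject of the clause headed by 'wanted'; does not c-command the reflexive — cannot bind it (Principle A).
— Nora: subject of the clause headed by 'told'; c-commands the reflexive within its binding domain — allowed (Principle A).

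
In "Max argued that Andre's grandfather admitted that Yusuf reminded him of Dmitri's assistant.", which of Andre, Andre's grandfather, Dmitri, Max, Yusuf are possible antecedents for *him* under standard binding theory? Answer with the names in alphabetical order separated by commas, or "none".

*him* is a pronoun; Principle B requires it to be free in its binding domain — the clause headed by 'reminded'.
— Andre: possessor inside the subject DP of the clause headed by 'admitted'; does not c-command the pronoun — Principle B does not apply; allowed.
— Andre's grandfather: subject of the clause headed by 'admitted'; c-commands the pronoun but lies outside its binding domain — allowed.
— Dmitri: possessor inside the second object DP of the clause headed by 'reminded'; is c-commanded by the pronoun; coreference would bind this R-expression — blocked (Principle C).
— Max: subject of the matrix clause; c-commands the pronoun but lies outside its binding domain — allowed.
— Yusuf: subject of the clause headed by 'reminded'; c-commands the pronoun within its binding domain — blocked (Principle B).

Andre, Andre's grandfather, Max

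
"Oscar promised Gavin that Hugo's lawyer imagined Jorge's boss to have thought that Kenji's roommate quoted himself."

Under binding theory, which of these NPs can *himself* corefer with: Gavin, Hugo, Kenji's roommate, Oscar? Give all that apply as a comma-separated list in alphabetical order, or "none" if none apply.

*himself* is a reflexive; Principle A requires it to be bound within its binding domain — the clause headed by 'quoted'.
— Gavin: object of the matrix clause; c-commands the reflexive but lies outside its binding domain — cannot bind it (Principle A).
— Hugo: possessor inside the subject DP of the clause headed by 'imagined'; does not c-command the reflexive — cannot bind it (Principle A).
— Kenji's roommate: subject of the clause headed by 'quoted'; c-commands the reflexive within its binding domain — allowed (Principle A).
— Oscar: subject of the matrix clause; c-commands the reflexive but lies outside its binding domain — cannot bind it (Principle A).

Kenji's roommate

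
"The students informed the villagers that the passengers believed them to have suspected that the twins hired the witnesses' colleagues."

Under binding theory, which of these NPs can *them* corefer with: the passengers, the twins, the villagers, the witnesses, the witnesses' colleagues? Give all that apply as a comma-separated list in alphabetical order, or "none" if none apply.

the villagers

*them* is a pronoun; Principle B requires it to be free in its binding domain — the clause headed by 'believed'.
— the passengers: subject of the clause headed by 'believed'; c-commands the pronoun within its binding domain — blocked (Principle B).
— the twins: subject of the clause headed by 'hired'; is c-commanded by the pronoun; coreference would bind this R-expression — blocked (Principle C).
— the villagers: object of the matrix clause; c-commands the pronoun but lies outside its binding domain — allowed.
— the witnesses: possessor inside the object DP of the clause headed by 'hired'; is c-commanded by the pronoun; coreference would bind this R-expression — blocked (Principle C).
— the witnesses' colleagues: object of the clause headed by 'hired'; is c-commanded by the pronoun; coreference would bind this R-expression — blocked (Principle C).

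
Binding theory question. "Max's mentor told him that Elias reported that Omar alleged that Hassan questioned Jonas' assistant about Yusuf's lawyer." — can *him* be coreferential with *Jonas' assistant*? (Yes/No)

*him* is a pronoun; Principle B requires it to be free in its binding domain — the matrix clause.
— Jonas' assistant: object of the clause headed by 'questioned'; is c-commanded by the pronoun; coreference would bind this R-expression — blocked (Principle C).

No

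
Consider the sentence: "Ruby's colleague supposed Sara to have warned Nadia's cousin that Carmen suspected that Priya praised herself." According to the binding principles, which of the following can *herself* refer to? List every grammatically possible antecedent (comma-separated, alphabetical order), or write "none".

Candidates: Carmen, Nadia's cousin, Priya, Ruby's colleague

Priya

*herself* is a reflexive; Principle A requires it to be bound within its binding domain — the clause headed by 'praised'.
— Carmen: subject of the clause headed by 'suspected'; c-commands the reflexive but lies outside its binding domain — cannot bind it (Principle A).
— Nadia's cousin: object of the clause headed by 'warned'; c-commands the reflexive but lies outside its binding domain — cannot bind it (Principle A).
— Priya: subject of the clause headed by 'praised'; c-commands the reflexive within its binding domain — allowed (Principle A).
— Ruby's colleague: subject of the matrix clause; c-commands the reflexive but lies outside its binding domain — cannot bind it (Principle A).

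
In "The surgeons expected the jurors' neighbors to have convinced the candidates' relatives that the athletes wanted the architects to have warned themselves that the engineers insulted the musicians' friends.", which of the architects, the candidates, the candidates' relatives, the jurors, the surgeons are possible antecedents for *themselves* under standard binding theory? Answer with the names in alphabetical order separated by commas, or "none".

the architects

*themselves* is a reflexive; Principle A requires it to be bound within its binding domain — the clause headed by 'warned'.
— the architects: subject of the clause headed by 'warned'; c-commands the reflexive within its binding domain — allowed (Principle A).
— the candidates: possessor inside the object DP of the clause headed by 'convinced'; does not c-command the reflexive — cannot bind it (Principle A).
— the candidates' relatives: object of the clause headed by 'convinced'; c-commands the reflexive but lies outside its binding domain — cannot bind it (Principle A).
— the jurors: possessor inside the subject DP of the clause headed by 'convinced'; does not c-command the reflexive — cannot bind it (Principle A).
— the surgeons: subject of the matrix clause; c-commands the reflexive but lies outside its binding domain — cannot bind it (Principle A).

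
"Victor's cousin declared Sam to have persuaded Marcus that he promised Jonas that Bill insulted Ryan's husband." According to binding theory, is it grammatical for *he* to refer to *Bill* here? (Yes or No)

No

*Bill* is an R-expression; Principle C requires it to be free (not bound by any c-commanding expression).
— he: subject of the clause headed by 'promised'; the pronoun c-commands the R-expression — coreference blocked (Principle C).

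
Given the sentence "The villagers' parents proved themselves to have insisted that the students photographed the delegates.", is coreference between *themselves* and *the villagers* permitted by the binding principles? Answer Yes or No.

No

*themselves* is a reflexive; Principle A requires it to be bound within its binding domain — the matrix clause.
— the villagers: possessor inside the subject DP of the matrix clause; does not c-command the reflexive — cannot bind it (Principle A).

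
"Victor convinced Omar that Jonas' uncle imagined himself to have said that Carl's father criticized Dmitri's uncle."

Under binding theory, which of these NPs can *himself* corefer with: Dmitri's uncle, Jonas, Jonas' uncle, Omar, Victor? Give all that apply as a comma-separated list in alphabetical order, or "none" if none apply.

Jonas' uncle

*himself* is a reflexive; Principle A requires it to be bound within its binding domain — the clause headed by 'imagined'.
— Dmitri's uncle: object of the clause headed by 'criticized'; does not c-command the reflexive — cannot bind it (Principle A).
— Jonas: possessor inside the subject DP of the clause headed by 'imagined'; does not c-command the reflexive — cannot bind it (Principle A).
— Jonas' uncle: subject of the clause headed by 'imagined'; c-commands the reflexive within its binding domain — allowed (Principle A).
— Omar: object of the matrix clause; c-commands the reflexive but lies outside its binding domain — cannot bind it (Principle A).
— Victor: subject of the matrix clause; c-commands the reflexive but lies outside its binding domain — cannot bind it (Principle A).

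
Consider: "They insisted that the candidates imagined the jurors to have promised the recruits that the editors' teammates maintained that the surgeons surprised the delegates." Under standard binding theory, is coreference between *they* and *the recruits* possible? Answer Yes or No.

*the recruits* is an R-expression; Principle C requires it to be free (not bound by any c-commanding expression).
— they: subject of the matrix clause; the pronoun c-commands the R-expression — coreference blocked (Principle C).

No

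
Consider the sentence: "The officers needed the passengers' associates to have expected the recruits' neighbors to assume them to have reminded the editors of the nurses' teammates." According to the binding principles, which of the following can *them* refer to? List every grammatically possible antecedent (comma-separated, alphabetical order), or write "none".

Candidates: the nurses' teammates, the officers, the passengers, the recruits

*them* is a pronoun; Principle B requires it to be free in its binding domain — the clause headed by 'assume'.
— the nurses' teammates: second object of the clause headed by 'reminded'; is c-commanded by the pronoun; coreference would bind this R-expression — blocked (Principle C).
— the officers: subject of the matrix clause; c-commands the pronoun but lies outside its binding domain — allowed.
— the passengers: possessor inside the subject DP of the clause headed by 'expected'; does not c-command the pronoun — Principle B does not apply; allowed.
— the recruits: possessor inside the subject DP of the clause headed by 'assume'; does not c-command the pronoun — Principle B does not apply; allowed.

the officers, the passengers, the recruits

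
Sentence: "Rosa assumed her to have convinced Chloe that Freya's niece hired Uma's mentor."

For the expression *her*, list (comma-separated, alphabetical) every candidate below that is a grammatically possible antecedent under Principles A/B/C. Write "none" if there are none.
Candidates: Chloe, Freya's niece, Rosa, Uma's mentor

none

*her* is a pronoun; Principle B requires it to be free in its binding domain — the matrix clause.
— Chloe: object of the clause headed by 'convinced'; is c-commanded by the pronoun; coreference would bind this R-expression — blocked (Principle C).
— Freya's niece: subject of the clause headed by 'hired'; is c-commanded by the pronoun; coreference would bind this R-expression — blocked (Principle C).
— Rosa: subject of the matrix clause; c-commands the pronoun within its binding domain — blocked (Principle B).
— Uma's mentor: object of the clause headed by 'hired'; is c-commanded by the pronoun; coreference would bind this R-expression — blocked (Principle C).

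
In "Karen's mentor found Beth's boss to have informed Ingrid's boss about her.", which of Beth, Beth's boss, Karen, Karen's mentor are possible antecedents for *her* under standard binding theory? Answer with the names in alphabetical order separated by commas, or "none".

*her* is a pronoun; Principle B requires it to be free in its binding domain — the clause headed by 'informed'.
— Beth: possessor inside the subject DP of the clause headed by 'informed'; does not c-command the pronoun — Principle B does not apply; allowed.
— Beth's boss: subject of the clause headed by 'informed'; c-commands the pronoun within its binding domain — blocked (Principle B).
— Karen: possessor inside the subject DP of the matrix clause; does not c-command the pronoun — Principle B does not apply; allowed.
— Karen's mentor: subject of the matrix clause; c-commands the pronoun but lies outside its binding domain — allowed.

Beth, Karen, Karen's mentor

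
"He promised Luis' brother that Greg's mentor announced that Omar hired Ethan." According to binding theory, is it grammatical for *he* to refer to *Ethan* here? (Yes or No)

No

*Ethan* is an R-expression; Principle C requires it to be free (not bound by any c-commanding expression).
— he: subject of the matrix clause; the pronoun c-commands the R-expression — coreference blocked (Principle C).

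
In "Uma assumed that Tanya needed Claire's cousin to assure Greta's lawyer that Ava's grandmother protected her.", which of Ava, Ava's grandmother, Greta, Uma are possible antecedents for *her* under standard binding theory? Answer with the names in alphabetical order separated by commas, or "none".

*her* is a pronoun; Principle B requires it to be free in its binding domain — the clause headed by 'protected'.
— Ava: possessor inside the subject DP of the clause headed by 'protected'; does not c-command the pronoun — Principle B does not apply; allowed.
— Ava's grandmother: subject of the clause headed by 'protected'; c-commands the pronoun within its binding domain — blocked (Principle B).
— Greta: possessor inside the object DP of the clause headed by 'assure'; does not c-command the pronoun — Principle B does not apply; allowed.
— Uma: subject of the matrix clause; c-commands the pronoun but lies outside its binding domain — allowed.

Ava, Greta, Uma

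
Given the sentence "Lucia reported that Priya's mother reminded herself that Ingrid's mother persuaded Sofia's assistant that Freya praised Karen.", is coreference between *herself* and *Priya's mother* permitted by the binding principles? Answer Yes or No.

Yes

*herself* is a reflexive; Principle A requires it to be bound within its binding domain — the clause headed by 'reminded'.
— Priya's mother: subject of the clause headed by 'reminded'; c-commands the reflexive within its binding domain — allowed (Principle A).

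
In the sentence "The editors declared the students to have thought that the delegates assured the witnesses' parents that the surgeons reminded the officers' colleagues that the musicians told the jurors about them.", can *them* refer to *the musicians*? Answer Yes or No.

*them* is a pronoun; Principle B requires it to be free in its binding domain — the clause headed by 'told'.
— the musicians: subject of the clause headed by 'told'; c-commands the pronoun within its binding domain — blocked (Principle B).

No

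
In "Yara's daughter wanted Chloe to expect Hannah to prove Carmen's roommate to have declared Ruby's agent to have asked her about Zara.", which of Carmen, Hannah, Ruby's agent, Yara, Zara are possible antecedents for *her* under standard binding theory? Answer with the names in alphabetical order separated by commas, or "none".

Carmen, Hannah, Yara

*her* is a pronoun; Principle B requires it to be free in its binding domain — the clause headed by 'asked'.
— Carmen: possessor inside the subject DP of the clause headed by 'declared'; does not c-command the pronoun — Principle B does not apply; allowed.
— Hannah: subject of the clause headed by 'prove'; c-commands the pronoun but lies outside its binding domain — allowed.
— Ruby's agent: subject of the clause headed by 'asked'; c-commands the pronoun within its binding domain — blocked (Principle B).
— Yara: possessor inside the subject DP of the matrix clause; does not c-command the pronoun — Principle B does not apply; allowed.
— Zara: second object of the clause headed by 'asked'; is c-commanded by the pronoun; coreference would bind this R-expression — blocked (Principle C).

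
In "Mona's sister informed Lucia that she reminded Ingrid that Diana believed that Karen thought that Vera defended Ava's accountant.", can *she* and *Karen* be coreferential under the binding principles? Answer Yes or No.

No

*Karen* is an R-expression; Principle C requires it to be free (not bound by any c-commanding expression).
— she: subject of the clause headed by 'reminded'; the pronoun c-commands the R-expression — coreference blocked (Principle C).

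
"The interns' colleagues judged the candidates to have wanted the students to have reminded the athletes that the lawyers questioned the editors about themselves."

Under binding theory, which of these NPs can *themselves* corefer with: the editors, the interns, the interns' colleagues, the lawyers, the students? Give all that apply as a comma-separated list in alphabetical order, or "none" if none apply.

*themselves* is a reflexive; Principle A requires it to be bound within its binding domain — the clause headed by 'questioned'.
— the editors: object of the clause headed by 'questioned'; c-commands the reflexive within its binding domain — allowed (Principle A).
— the interns: possessor inside the subject DP of the matrix clause; does not c-command the reflexive — cannot bind it (Principle A).
— the interns' colleagues: subject of the matrix clause; c-commands the reflexive but lies outside its binding domain — cannot bind it (Principle A).
— the lawyers: subject of the clause headed by 'questioned'; c-commands the reflexive within its binding domain — allowed (Principle A).
— the students: subject of the clause headed by 'reminded'; c-commands the reflexive but lies outside its binding domain — cannot bind it (Principle A).

the editors, the lawyers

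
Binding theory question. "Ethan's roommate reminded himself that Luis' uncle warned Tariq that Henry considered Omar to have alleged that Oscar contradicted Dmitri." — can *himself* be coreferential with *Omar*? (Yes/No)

*himself* is a reflexive; Principle A requires it to be bound within its binding domain — the matrix clause.
— Omar: subject of the clause headed by 'alleged'; does not c-command the reflexive — cannot bind it (Principle A).

No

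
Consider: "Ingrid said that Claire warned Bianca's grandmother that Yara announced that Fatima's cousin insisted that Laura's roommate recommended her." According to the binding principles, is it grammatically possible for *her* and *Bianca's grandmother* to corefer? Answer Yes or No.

Yes

*her* is a pronoun; Principle B requires it to be free in its binding domain — the clause headed by 'recommended'.
— Bianca's grandmother: object of the clause headed by 'warned'; c-commands the pronoun but lies outside its binding domain — allowed.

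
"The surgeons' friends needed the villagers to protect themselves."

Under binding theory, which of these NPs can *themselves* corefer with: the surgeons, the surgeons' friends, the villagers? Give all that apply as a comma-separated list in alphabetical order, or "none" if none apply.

*themselves* is a reflexive; Principle A requires it to be bound within its binding domain — the clause headed by 'protect'.
— the surgeons: possessor inside the subject DP of the matrix clause; does not c-command the reflexive — cannot bind it (Principle A).
— the surgeons' friends: subject of the matrix clause; c-commands the reflexive but lies outside its binding domain — cannot bind it (Principle A).
— the villagers: subject of the clause headed by 'protect'; c-commands the reflexive within its binding domain — allowed (Principle A).

the villagers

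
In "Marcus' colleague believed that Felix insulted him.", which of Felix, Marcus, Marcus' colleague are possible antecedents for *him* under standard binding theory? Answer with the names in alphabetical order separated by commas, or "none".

Marcus, Marcus' colleague

*him* is a pronoun; Principle B requires it to be free in its binding domain — the clause headed by 'insulted'.
— Felix: subject of the clause headed by 'insulted'; c-commands the pronoun within its binding domain — blocked (Principle B).
— Marcus: possessor inside the subject DP of the matrix clause; does not c-command the pronoun — Principle B does not apply; allowed.
— Marcus' colleague: subject of the matrix clause; c-commands the pronoun but lies outside its binding domain — allowed.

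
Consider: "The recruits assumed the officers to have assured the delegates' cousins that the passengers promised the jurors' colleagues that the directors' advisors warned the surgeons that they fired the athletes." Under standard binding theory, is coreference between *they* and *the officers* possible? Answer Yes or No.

Yes

*the officers* is an R-expression; Principle C requires it to be free (not bound by any c-commanding expression).
— they: subject of the clause headed by 'fired'; the pronoun does not c-command the R-expression — coreference allowed.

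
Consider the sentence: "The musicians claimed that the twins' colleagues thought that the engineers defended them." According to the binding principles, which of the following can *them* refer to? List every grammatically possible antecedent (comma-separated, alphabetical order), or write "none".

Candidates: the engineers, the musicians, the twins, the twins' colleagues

the musicians, the twins, the twins' colleagues

*them* is a pronoun; Principle B requires it to be free in its binding domain — the clause headed by 'defended'.
— the engineers: subject of the clause headed by 'defended'; c-commands the pronoun within its binding domain — blocked (Principle B).
— the musicians: subject of the matrix clause; c-commands the pronoun but lies outside its binding domain — allowed.
— the twins: possessor inside the subject DP of the clause headed by 'thought'; does not c-command the pronoun — Principle B does not apply; allowed.
— the twins' colleagues: subject of the clause headed by 'thought'; c-commands the pronoun but lies outside its binding domain — allowed.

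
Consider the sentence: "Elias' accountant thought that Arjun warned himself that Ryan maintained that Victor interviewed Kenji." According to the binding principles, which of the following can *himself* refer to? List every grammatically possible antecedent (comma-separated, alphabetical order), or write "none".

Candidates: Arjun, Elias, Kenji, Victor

*himself* is a reflexive; Principle A requires it to be bound within its binding domain — the clause headed by 'warned'.
— Arjun: subject of the clause headed by 'warned'; c-commands the reflexive within its binding domain — allowed (Principle A).
— Elias: possessor inside the subject DP of the matrix clause; does not c-command the reflexive — cannot bind it (Principle A).
— Kenji: object of the clause headed by 'interviewed'; does not c-command the reflexive — cannot bind it (Principle A).
— Victor: subject of the clause headed by 'interviewed'; does not c-command the reflexive — cannot bind it (Principle A).

Arjun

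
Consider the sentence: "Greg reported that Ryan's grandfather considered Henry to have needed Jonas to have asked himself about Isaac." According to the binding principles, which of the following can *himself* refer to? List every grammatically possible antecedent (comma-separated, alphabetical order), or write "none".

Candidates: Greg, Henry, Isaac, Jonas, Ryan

Jonas

*himself* is a reflexive; Principle A requires it to be bound within its binding domain — the clause headed by 'asked'.
— Greg: subject of the matrix clause; c-commands the reflexive but lies outside its binding domain — cannot bind it (Principle A).
— Henry: subject of the clause headed by 'needed'; c-commands the reflexive but lies outside its binding domain — cannot bind it (Principle A).
— Isaac: second object of the clause headed by 'asked'; does not c-command the reflexive — cannot bind it (Principle A).
— Jonas: subject of the clause headed by 'asked'; c-commands the reflexive within its binding domain — allowed (Principle A).
— Ryan: possessor inside the subject DP of the clause headed by 'considered'; does not c-command the reflexive — cannot bind it (Principle A).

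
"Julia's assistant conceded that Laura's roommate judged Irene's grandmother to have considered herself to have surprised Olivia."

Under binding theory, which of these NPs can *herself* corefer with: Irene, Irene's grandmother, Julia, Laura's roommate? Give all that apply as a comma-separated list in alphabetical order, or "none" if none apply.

*herself* is a reflexive; Principle A requires it to be bound within its binding domain — the clause headed by 'considered'.
— Irene: possessor inside the subject DP of the clause headed by 'considered'; does not c-command the reflexive — cannot bind it (Principle A).
— Irene's grandmother: subject of the clause headed by 'considered'; c-commands the reflexive within its binding domain — allowed (Principle A).
— Julia: possessor inside the subject DP of the matrix clause; does not c-command the reflexive — cannot bind it (Principle A).
— Laura's roommate: subject of the clause headed by 'judged'; c-commands the reflexive but lies outside its binding domain — cannot bind it (Principle A).

Irene's grandmother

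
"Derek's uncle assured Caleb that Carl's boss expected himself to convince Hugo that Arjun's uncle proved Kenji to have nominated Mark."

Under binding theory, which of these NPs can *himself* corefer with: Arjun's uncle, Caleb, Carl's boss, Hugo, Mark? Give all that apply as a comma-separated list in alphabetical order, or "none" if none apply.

Carl's boss

*himself* is a reflexive; Principle A requires it to be bound within its binding domain — the clause headed by 'expected'.
— Arjun's uncle: subject of the clause headed by 'proved'; does not c-command the reflexive — cannot bind it (Principle A).
— Caleb: object of the matrix clause; c-commands the reflexive but lies outside its binding domain — cannot bind it (Principle A).
— Carl's boss: subject of the clause headed by 'expected'; c-commands the reflexive within its binding domain — allowed (Principle A).
— Hugo: object of the clause headed by 'convince'; does not c-command the reflexive — cannot bind it (Principle A).
— Mark: object of the clause headed by 'nominated'; does not c-command the reflexive — cannot bind it (Principle A).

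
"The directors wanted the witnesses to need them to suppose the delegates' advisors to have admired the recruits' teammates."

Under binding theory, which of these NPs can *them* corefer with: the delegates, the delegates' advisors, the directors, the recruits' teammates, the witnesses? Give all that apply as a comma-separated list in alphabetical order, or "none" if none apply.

the directors

*them* is a pronoun; Principle B requires it to be free in its binding domain — the clause headed by 'need'.
— the delegates: possessor inside the subject DP of the clause headed by 'admired'; is c-commanded by the pronoun; coreference would bind this R-expression — blocked (Principle C).
— the delegates' advisors: subject of the clause headed by 'admired'; is c-commanded by the pronoun; coreference would bind this R-expression — blocked (Principle C).
— the directors: subject of the matrix clause; c-commands the pronoun but lies outside its binding domain — allowed.
— the recruits' teammates: object of the clause headed by 'admired'; is c-commanded by the pronoun; coreference would bind this R-expression — blocked (Principle C).
— the witnesses: subject of the clause headed by 'need'; c-commands the pronoun within its binding domain — blocked (Principle B).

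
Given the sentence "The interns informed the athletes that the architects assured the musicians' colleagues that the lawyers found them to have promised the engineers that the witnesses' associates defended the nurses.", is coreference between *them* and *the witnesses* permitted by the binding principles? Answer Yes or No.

No

*them* is a pronoun; Principle B requires it to be free in its binding domain — the clause headed by 'found'.
— the witnesses: possessor inside the subject DP of the clause headed by 'defended'; is c-commanded by the pronoun; coreference would bind this R-expression — blocked (Principle C).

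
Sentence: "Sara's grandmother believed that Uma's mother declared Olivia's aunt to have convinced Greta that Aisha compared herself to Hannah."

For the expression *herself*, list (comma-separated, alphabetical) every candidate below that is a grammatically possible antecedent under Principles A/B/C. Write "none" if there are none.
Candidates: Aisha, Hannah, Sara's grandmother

Aisha

*herself* is a reflexive; Principle A requires it to be bound within its binding domain — the clause headed by 'compared'.
— Aisha: subject of the clause headed by 'compared'; c-commands the reflexive within its binding domain — allowed (Principle A).
— Hannah: second object of the clause headed by 'compared'; does not c-command the reflexive — cannot bind it (Principle A).
— Sara's grandmother: subject of the matrix clause; c-commands the reflexive but lies outside its binding domain — cannot bind it (Principle A).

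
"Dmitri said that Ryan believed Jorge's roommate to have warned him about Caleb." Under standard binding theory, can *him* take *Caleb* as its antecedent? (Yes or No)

*him* is a pronoun; Principle B requires it to be free in its binding domain — the clause headed by 'warned'.
— Caleb: second object of the clause headed by 'warned'; is c-commanded by the pronoun; coreference would bind this R-expression — blocked (Principle C).

No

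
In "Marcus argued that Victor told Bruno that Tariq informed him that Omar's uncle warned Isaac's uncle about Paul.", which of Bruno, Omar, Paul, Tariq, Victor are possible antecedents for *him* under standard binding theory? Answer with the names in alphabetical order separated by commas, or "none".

Bruno, Victor

*him* is a pronoun; Principle B requires it to be free in its binding domain — the clause headed by 'informed'.
— Bruno: object of the clause headed by 'told'; c-commands the pronoun but lies outside its binding domain — allowed.
— Omar: possessor inside the subject DP of the clause headed by 'warned'; is c-commanded by the pronoun; coreference would bind this R-expression — blocked (Principle C).
— Paul: second object of the clause headed by 'warned'; is c-commanded by the pronoun; coreference would bind this R-expression — blocked (Principle C).
— Tariq: subject of the clause headed by 'informed'; c-commands the pronoun within its binding domain — blocked (Principle B).
— Victor: subject of the clause headed by 'told'; c-commands the pronoun but lies outside its binding domain — allowed.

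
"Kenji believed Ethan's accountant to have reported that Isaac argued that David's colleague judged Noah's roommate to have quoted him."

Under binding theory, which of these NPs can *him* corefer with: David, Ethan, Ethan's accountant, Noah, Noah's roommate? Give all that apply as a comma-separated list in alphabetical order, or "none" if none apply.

David, Ethan, Ethan's accountant, Noah

*him* is a pronoun; Principle B requires it to be free in its binding domain — the clause headed by 'quoted'.
— David: possessor inside the subject DP of the clause headed by 'judged'; does not c-command the pronoun — Principle B does not apply; allowed.
— Ethan: possessor inside the subject DP of the clause headed by 'reported'; does not c-command the pronoun — Principle B does not apply; allowed.
— Ethan's accountant: subject of the clause headed by 'reported'; c-commands the pronoun but lies outside its binding domain — allowed.
— Noah: possessor inside the subject DP of the clause headed by 'quoted'; does not c-command the pronoun — Principle B does not apply; allowed.
— Noah's roommate: subject of the clause headed by 'quoted'; c-commands the pronoun within its binding domain — blocked (Principle B).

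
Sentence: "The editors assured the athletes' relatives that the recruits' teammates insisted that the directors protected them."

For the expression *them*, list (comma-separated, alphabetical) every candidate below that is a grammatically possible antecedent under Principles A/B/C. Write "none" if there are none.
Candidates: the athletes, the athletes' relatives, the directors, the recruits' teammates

*them* is a pronoun; Principle B requires it to be free in its binding domain — the clause headed by 'protected'.
— the athletes: possessor inside the object DP of the matrix clause; does not c-command the pronoun — Principle B does not apply; allowed.
— the athletes' relatives: object of the matrix clause; c-commands the pronoun but lies outside its binding domain — allowed.
— the directors: subject of the clause headed by 'protected'; c-commands the pronoun within its binding domain — blocked (Principle B).
— the recruits' teammates: subject of the clause headed by 'insisted'; c-commands the pronoun but lies outside its binding domain — allowed.

the athletes, the athletes' relatives, the recruits' teammates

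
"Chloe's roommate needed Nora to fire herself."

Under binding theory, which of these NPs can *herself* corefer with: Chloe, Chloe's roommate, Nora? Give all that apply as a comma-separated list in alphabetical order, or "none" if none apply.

*herself* is a reflexive; Principle A requires it to be bound within its binding domain — the clause headed by 'fire'.
— Chloe: possessor inside the subject DP of the matrix clause; does not c-command the reflexive — cannot bind it (Principle A).
— Chloe's roommate: subject of the matrix clause; c-commands the reflexive but lies outside its binding domain — cannot bind it (Principle A).
— Nora: subject of the clause headed by 'fire'; c-commands the reflexive within its binding domain — allowed (Principle A).

Nora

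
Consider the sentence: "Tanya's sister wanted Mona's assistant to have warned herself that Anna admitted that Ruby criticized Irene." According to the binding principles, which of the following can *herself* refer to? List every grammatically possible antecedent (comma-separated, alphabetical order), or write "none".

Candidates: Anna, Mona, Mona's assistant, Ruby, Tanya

Mona's assistant

*herself* is a reflexive; Principle A requires it to be bound within its binding domain — the clause headed by 'warned'.
— Anna: subject of the clause headed by 'admitted'; does not c-command the reflexive — cannot bind it (Principle A).
— Mona: possessor inside the subject DP of the clause headed by 'warned'; does not c-command the reflexive — cannot bind it (Principle A).
— Mona's assistant: subject of the clause headed by 'warned'; c-commands the reflexive within its binding domain — allowed (Principle A).
— Ruby: subject of the clause headed by 'criticized'; does not c-command the reflexive — cannot bind it (Principle A).
— Tanya: possessor inside the subject DP of the matrix clause; does not c-command the reflexive — cannot bind it (Principle A).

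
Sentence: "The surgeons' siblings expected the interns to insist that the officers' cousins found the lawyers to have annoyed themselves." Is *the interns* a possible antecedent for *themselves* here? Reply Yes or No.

*themselves* is a reflexive; Principle A requires it to be bound within its binding domain — the clause headed by 'annoyed'.
— the interns: subject of the clause headed by 'insist'; c-commands the reflexive but lies outside its binding domain — cannot bind it (Principle A).

No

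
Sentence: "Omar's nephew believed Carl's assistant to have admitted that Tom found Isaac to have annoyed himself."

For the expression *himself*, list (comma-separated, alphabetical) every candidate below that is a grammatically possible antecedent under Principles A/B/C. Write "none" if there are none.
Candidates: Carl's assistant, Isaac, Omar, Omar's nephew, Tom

*himself* is a reflexive; Principle A requires it to be bound within its binding domain — the clause headed by 'annoyed'.
— Carl's assistant: subject of the clause headed by 'admitted'; c-commands the reflexive but lies outside its binding domain — cannot bind it (Principle A).
— Isaac: subject of the clause headed by 'annoyed'; c-commands the reflexive within its binding domain — allowed (Principle A).
— Omar: possessor inside the subject DP of the matrix clause; does not c-command the reflexive — cannot bind it (Principle A).
— Omar's nephew: subject of the matrix clause; c-commands the reflexive but lies outside its binding domain — cannot bind it (Principle A).
— Tom: subject of the clause headed by 'found'; c-commands the reflexive but lies outside its binding domain — cannot bind it (Principle A).

Isaac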